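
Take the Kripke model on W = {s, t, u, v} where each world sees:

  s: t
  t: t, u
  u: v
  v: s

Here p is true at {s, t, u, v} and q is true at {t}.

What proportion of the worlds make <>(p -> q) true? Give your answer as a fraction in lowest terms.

s: successors {t}; p -> q there: t:T. ✓
t: successors {t, u}; p -> q there: t:T, u:F. ✓
u: successors {v}; p -> q there: v:F. ✗
v: successors {s}; p -> q there: s:F. ✗
That's 2 of 4 worlds, so 2/4 = 1/2.

1/2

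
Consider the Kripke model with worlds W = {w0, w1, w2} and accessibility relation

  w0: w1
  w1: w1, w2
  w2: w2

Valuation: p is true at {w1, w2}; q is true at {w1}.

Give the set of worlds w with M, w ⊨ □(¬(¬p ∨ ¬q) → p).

{w0, w1, w2}

w0: successors {w1}; ¬(¬p ∨ ¬q) → p there: w1:T. ✓
w1: successors {w1, w2}; ¬(¬p ∨ ¬q) → p there: w1:T, w2:T. ✓
w2: successors {w2}; ¬(¬p ∨ ¬q) → p there: w2:T. ✓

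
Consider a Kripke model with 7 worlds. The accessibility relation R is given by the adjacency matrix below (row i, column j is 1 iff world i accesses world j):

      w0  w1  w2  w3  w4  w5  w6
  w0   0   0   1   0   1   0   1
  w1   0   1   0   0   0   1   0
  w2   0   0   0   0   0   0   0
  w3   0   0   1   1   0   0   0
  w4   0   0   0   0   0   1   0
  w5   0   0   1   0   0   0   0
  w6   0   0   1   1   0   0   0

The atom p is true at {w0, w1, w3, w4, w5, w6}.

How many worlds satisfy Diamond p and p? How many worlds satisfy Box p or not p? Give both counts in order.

For Diamond p and p:
w0: Diamond p is T, p is T. ✓
w1: Diamond p is T, p is T. ✓
w2: Diamond p is F, p is F. ✗
w3: Diamond p is T, p is T. ✓
w4: Diamond p is T, p is T. ✓
w5: Diamond p is F, p is T. ✗
w6: Diamond p is T, p is T. ✓
— 5 worlds.
For Box p or not p:
w0: Box p is F, not p is F. ✗
w1: Box p is T, not p is F. ✓
w2: Box p is T, not p is T. ✓
w3: Box p is F, not p is F. ✗
w4: Box p is T, not p is F. ✓
w5: Box p is F, not p is F. ✗
w6: Box p is F, not p is F. ✗
— 3 worlds.

5 and 3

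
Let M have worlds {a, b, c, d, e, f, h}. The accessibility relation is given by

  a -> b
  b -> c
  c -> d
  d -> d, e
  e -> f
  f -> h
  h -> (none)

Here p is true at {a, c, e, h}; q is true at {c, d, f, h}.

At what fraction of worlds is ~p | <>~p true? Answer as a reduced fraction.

6/7

a: ~p is F, <>~p is T. ✓
b: ~p is T, <>~p is F. ✓
c: ~p is F, <>~p is T. ✓
d: ~p is T, <>~p is T. ✓
e: ~p is F, <>~p is T. ✓
f: ~p is T, <>~p is F. ✓
h: ~p is F, <>~p is F. ✗
That's 6 of 7 worlds, so 6/7.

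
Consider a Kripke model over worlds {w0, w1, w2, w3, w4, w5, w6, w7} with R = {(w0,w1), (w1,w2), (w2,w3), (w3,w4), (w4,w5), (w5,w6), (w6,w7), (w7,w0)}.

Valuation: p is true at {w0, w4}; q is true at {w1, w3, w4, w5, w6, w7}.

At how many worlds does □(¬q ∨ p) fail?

5

w0: successors {w1}; ¬q ∨ p there: w1:F. ✗
w1: successors {w2}; ¬q ∨ p there: w2:T. ✓
w2: successors {w3}; ¬q ∨ p there: w3:F. ✗
w3: successors {w4}; ¬q ∨ p there: w4:T. ✓
w4: successors {w5}; ¬q ∨ p there: w5:F. ✗
w5: successors {w6}; ¬q ∨ p there: w6:F. ✗
w6: successors {w7}; ¬q ∨ p there: w7:F. ✗
w7: successors {w0}; ¬q ∨ p there: w0:T. ✓
Satisfying worlds: {w1, w3, w7}.
So □(¬q ∨ p) fails at the other 5 worlds.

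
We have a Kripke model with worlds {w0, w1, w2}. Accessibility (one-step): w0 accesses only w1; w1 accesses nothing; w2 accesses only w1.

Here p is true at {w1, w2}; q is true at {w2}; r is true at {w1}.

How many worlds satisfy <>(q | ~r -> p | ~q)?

2

w0: successors {w1}; q | ~r -> p | ~q there: w1:T. ✓
w1: no successors, so <>(q | ~r -> p | ~q) fails. ✗
w2: successors {w1}; q | ~r -> p | ~q there: w1:T. ✓
Satisfying worlds: {w0, w2}.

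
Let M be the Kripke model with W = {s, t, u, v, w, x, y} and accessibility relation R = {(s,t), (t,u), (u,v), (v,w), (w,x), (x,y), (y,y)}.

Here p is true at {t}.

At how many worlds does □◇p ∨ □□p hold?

s: □◇p is F, □□p is F. ✗
t: □◇p is F, □□p is F. ✗
u: □◇p is F, □□p is F. ✗
v: □◇p is F, □□p is F. ✗
w: □◇p is F, □□p is F. ✗
x: □◇p is F, □□p is F. ✗
y: □◇p is F, □□p is F. ✗
Satisfying worlds: ∅.

0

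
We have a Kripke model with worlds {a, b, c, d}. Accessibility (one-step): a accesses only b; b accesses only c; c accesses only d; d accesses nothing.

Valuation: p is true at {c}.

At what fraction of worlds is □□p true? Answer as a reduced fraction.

a: successors {b}; □p there: b:T. ✓
b: successors {c}; □p there: c:F. ✗
c: successors {d}; □p there: d:T. ✓
d: no successors, so □□p holds vacuously. ✓
That's 3 of 4 worlds, so 3/4.

3/4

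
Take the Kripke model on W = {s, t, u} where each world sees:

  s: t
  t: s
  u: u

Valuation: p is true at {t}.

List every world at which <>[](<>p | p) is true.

{s, t}

s: successors {t}; [](<>p | p) there: t:T. ✓
t: successors {s}; [](<>p | p) there: s:T. ✓
u: successors {u}; [](<>p | p) there: u:F. ✗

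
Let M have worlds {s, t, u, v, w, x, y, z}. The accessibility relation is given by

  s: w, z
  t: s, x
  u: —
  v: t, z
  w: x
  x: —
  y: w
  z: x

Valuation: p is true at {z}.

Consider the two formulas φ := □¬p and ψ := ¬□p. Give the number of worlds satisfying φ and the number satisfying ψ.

For □¬p:
s: successors {w, z}; ¬p there: w:T, z:F. ✗
t: successors {s, x}; ¬p there: s:T, x:T. ✓
u: no successors, so □¬p holds vacuously. ✓
v: successors {t, z}; ¬p there: t:T, z:F. ✗
w: successors {x}; ¬p there: x:T. ✓
x: no successors, so □¬p holds vacuously. ✓
y: successors {w}; ¬p there: w:T. ✓
z: successors {x}; ¬p there: x:T. ✓
— 6 worlds.
For ¬□p:
s: □p is F. ✓
t: □p is F. ✓
u: □p is T. ✗
v: □p is F. ✓
w: □p is F. ✓
x: □p is T. ✗
y: □p is F. ✓
z: □p is F. ✓
— 6 worlds.

6 and 6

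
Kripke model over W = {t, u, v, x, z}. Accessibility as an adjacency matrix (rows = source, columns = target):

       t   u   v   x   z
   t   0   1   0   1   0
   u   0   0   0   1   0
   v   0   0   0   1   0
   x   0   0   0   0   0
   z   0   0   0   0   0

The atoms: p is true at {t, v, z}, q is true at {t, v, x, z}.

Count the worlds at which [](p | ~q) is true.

2

t: successors {u, x}; p | ~q there: u:T, x:F. ✗
u: successors {x}; p | ~q there: x:F. ✗
v: successors {x}; p | ~q there: x:F. ✗
x: no successors, so [](p | ~q) holds vacuously. ✓
z: no successors, so [](p | ~q) holds vacuously. ✓
Satisfying worlds: {x, z}.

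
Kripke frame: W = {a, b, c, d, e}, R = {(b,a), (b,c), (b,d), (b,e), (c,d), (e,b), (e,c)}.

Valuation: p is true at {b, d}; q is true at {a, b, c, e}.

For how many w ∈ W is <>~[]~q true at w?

a: no successors, so <>~[]~q fails. ✗
b: successors {a, c, d, e}; ~[]~q there: a:F, c:F, d:F, e:T. ✓
c: successors {d}; ~[]~q there: d:F. ✗
d: no successors, so <>~[]~q fails. ✗
e: successors {b, c}; ~[]~q there: b:T, c:F. ✓
Satisfying worlds: {b, e}.

2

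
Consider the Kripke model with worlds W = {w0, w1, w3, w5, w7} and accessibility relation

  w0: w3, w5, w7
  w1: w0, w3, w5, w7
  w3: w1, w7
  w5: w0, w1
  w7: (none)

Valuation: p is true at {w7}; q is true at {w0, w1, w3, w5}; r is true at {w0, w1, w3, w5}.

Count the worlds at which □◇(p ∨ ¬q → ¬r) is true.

w0: successors {w3, w5, w7}; ◇(p ∨ ¬q → ¬r) there: w3:T, w5:T, w7:F. ✗
w1: successors {w0, w3, w5, w7}; ◇(p ∨ ¬q → ¬r) there: w0:T, w3:T, w5:T, w7:F. ✗
w3: successors {w1, w7}; ◇(p ∨ ¬q → ¬r) there: w1:T, w7:F. ✗
w5: successors {w0, w1}; ◇(p ∨ ¬q → ¬r) there: w0:T, w1:T. ✓
w7: no successors, so □◇(p ∨ ¬q → ¬r) holds vacuously. ✓
Satisfying worlds: {w5, w7}.

2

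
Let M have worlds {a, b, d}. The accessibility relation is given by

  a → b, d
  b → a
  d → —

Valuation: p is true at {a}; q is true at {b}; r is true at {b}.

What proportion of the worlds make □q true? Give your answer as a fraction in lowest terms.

a: successors {b, d}; q there: b:T, d:F. ✗
b: successors {a}; q there: a:F. ✗
d: no successors, so □q holds vacuously. ✓
That's 1 of 3 worlds, so 1/3.

1/3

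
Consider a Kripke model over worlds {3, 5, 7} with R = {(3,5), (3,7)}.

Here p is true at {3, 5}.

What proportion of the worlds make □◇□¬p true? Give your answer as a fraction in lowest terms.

2/3

3: successors {5, 7}; ◇□¬p there: 5:F, 7:F. ✗
5: no successors, so □◇□¬p holds vacuously. ✓
7: no successors, so □◇□¬p holds vacuously. ✓
That's 2 of 3 worlds, so 2/3.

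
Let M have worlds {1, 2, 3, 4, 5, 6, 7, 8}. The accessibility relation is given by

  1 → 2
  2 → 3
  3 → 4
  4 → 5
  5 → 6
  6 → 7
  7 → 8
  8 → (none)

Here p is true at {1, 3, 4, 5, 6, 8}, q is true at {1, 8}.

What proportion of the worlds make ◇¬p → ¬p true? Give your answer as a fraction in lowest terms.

3/4

1: ◇¬p is T, ¬p is F. ✗
2: ◇¬p is F, ¬p is T. ✓
3: ◇¬p is F, ¬p is F. ✓
4: ◇¬p is F, ¬p is F. ✓
5: ◇¬p is F, ¬p is F. ✓
6: ◇¬p is T, ¬p is F. ✗
7: ◇¬p is F, ¬p is T. ✓
8: ◇¬p is F, ¬p is F. ✓
That's 6 of 8 worlds, so 6/8 = 3/4.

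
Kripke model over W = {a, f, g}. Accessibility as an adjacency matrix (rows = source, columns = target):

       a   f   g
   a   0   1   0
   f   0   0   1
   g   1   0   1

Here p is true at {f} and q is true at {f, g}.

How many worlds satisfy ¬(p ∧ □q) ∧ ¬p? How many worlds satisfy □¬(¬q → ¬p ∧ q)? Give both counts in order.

For ¬(p ∧ □q) ∧ ¬p:
a: ¬(p ∧ □q) is T, ¬p is T. ✓
f: ¬(p ∧ □q) is F, ¬p is F. ✗
g: ¬(p ∧ □q) is T, ¬p is T. ✓
— 2 worlds.
For □¬(¬q → ¬p ∧ q):
a: successors {f}; ¬(¬q → ¬p ∧ q) there: f:F. ✗
f: successors {g}; ¬(¬q → ¬p ∧ q) there: g:F. ✗
g: successors {a, g}; ¬(¬q → ¬p ∧ q) there: a:T, g:F. ✗
— 0 worlds.

2 and 0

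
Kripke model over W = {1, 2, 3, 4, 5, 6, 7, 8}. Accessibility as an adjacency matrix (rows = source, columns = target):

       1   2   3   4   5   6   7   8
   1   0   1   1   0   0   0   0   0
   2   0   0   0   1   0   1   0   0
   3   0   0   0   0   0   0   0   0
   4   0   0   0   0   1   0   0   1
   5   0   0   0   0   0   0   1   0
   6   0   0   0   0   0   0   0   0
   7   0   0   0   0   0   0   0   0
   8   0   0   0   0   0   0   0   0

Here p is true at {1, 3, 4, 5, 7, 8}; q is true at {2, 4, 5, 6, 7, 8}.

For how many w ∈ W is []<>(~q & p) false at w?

4

1: successors {2, 3}; <>(~q & p) there: 2:F, 3:F. ✗
2: successors {4, 6}; <>(~q & p) there: 4:F, 6:F. ✗
3: no successors, so []<>(~q & p) holds vacuously. ✓
4: successors {5, 8}; <>(~q & p) there: 5:F, 8:F. ✗
5: successors {7}; <>(~q & p) there: 7:F. ✗
6: no successors, so []<>(~q & p) holds vacuously. ✓
7: no successors, so []<>(~q & p) holds vacuously. ✓
8: no successors, so []<>(~q & p) holds vacuously. ✓
Satisfying worlds: {3, 6, 7, 8}.
So []<>(~q & p) fails at the other 4 worlds.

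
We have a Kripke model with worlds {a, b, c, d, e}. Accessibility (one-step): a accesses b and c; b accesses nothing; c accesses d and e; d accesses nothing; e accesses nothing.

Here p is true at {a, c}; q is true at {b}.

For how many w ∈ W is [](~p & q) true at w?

3

a: successors {b, c}; ~p & q there: b:T, c:F. ✗
b: no successors, so [](~p & q) holds vacuously. ✓
c: successors {d, e}; ~p & q there: d:F, e:F. ✗
d: no successors, so [](~p & q) holds vacuously. ✓
e: no successors, so [](~p & q) holds vacuously. ✓
Satisfying worlds: {b, d, e}.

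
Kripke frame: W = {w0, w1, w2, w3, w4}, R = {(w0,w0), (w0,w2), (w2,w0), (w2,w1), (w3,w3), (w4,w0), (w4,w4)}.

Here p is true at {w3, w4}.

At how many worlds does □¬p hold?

3

w0: successors {w0, w2}; ¬p there: w0:T, w2:T. ✓
w1: no successors, so □¬p holds vacuously. ✓
w2: successors {w0, w1}; ¬p there: w0:T, w1:T. ✓
w3: successors {w3}; ¬p there: w3:F. ✗
w4: successors {w0, w4}; ¬p there: w0:T, w4:F. ✗
Satisfying worlds: {w0, w1, w2}.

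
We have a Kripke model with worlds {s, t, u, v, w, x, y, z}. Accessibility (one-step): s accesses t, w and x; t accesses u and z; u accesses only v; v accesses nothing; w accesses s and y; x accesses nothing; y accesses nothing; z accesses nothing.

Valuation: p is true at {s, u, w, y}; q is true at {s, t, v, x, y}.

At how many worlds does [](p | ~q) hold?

s: successors {t, w, x}; p | ~q there: t:F, w:T, x:F. ✗
t: successors {u, z}; p | ~q there: u:T, z:T. ✓
u: successors {v}; p | ~q there: v:F. ✗
v: no successors, so [](p | ~q) holds vacuously. ✓
w: successors {s, y}; p | ~q there: s:T, y:T. ✓
x: no successors, so [](p | ~q) holds vacuously. ✓
y: no successors, so [](p | ~q) holds vacuously. ✓
z: no successors, so [](p | ~q) holds vacuously. ✓
Satisfying worlds: {t, v, w, x, y, z}.

6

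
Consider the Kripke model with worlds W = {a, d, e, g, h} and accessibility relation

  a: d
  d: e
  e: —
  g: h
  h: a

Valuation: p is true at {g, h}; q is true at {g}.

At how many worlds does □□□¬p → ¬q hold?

a: □□□¬p is T, ¬q is T. ✓
d: □□□¬p is T, ¬q is T. ✓
e: □□□¬p is T, ¬q is T. ✓
g: □□□¬p is T, ¬q is F. ✗
h: □□□¬p is T, ¬q is T. ✓
Satisfying worlds: {a, d, e, h}.

4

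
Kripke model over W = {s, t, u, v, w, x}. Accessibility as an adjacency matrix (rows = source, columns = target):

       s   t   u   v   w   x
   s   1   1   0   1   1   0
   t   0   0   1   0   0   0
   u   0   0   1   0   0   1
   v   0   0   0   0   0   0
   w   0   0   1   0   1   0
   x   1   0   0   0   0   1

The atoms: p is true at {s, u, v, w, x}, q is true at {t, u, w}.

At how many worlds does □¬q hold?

s: successors {s, t, v, w}; ¬q there: s:T, t:F, v:T, w:F. ✗
t: successors {u}; ¬q there: u:F. ✗
u: successors {u, x}; ¬q there: u:F, x:T. ✗
v: no successors, so □¬q holds vacuously. ✓
w: successors {u, w}; ¬q there: u:F, w:F. ✗
x: successors {s, x}; ¬q there: s:T, x:T. ✓
Satisfying worlds: {v, x}.

2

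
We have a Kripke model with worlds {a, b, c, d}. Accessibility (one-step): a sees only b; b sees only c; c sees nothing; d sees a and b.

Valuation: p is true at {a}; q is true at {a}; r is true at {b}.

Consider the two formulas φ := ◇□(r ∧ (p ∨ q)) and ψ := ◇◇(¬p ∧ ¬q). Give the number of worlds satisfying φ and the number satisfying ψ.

1 and 2

For ◇□(r ∧ (p ∨ q)):
a: successors {b}; □(r ∧ (p ∨ q)) there: b:F. ✗
b: successors {c}; □(r ∧ (p ∨ q)) there: c:T. ✓
c: no successors, so ◇□(r ∧ (p ∨ q)) fails. ✗
d: successors {a, b}; □(r ∧ (p ∨ q)) there: a:F, b:F. ✗
— 1 world.
For ◇◇(¬p ∧ ¬q):
a: successors {b}; ◇(¬p ∧ ¬q) there: b:T. ✓
b: successors {c}; ◇(¬p ∧ ¬q) there: c:F. ✗
c: no successors, so ◇◇(¬p ∧ ¬q) fails. ✗
d: successors {a, b}; ◇(¬p ∧ ¬q) there: a:T, b:T. ✓
— 2 worlds.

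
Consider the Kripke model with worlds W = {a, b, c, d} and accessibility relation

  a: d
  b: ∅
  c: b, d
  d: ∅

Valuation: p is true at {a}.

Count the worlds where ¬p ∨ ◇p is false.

1

a: ¬p is F, ◇p is F. ✗
b: ¬p is T, ◇p is F. ✓
c: ¬p is T, ◇p is F. ✓
d: ¬p is T, ◇p is F. ✓
Satisfying worlds: {b, c, d}.
So ¬p ∨ ◇p fails at the other 1 world.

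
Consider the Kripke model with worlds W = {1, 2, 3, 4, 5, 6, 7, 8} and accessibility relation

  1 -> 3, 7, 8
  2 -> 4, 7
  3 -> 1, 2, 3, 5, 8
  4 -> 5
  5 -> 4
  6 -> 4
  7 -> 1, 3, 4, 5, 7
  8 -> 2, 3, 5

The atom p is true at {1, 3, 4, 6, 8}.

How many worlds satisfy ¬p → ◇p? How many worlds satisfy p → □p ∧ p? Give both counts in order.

8 and 4

For ¬p → ◇p:
1: ¬p is F, ◇p is T. ✓
2: ¬p is T, ◇p is T. ✓
3: ¬p is F, ◇p is T. ✓
4: ¬p is F, ◇p is F. ✓
5: ¬p is T, ◇p is T. ✓
6: ¬p is F, ◇p is T. ✓
7: ¬p is T, ◇p is T. ✓
8: ¬p is F, ◇p is T. ✓
— 8 worlds.
For p → □p ∧ p:
1: p is T, □p ∧ p is F. ✗
2: p is F, □p ∧ p is F. ✓
3: p is T, □p ∧ p is F. ✗
4: p is T, □p ∧ p is F. ✗
5: p is F, □p ∧ p is F. ✓
6: p is T, □p ∧ p is T. ✓
7: p is F, □p ∧ p is F. ✓
8: p is T, □p ∧ p is F. ✗
— 4 worlds.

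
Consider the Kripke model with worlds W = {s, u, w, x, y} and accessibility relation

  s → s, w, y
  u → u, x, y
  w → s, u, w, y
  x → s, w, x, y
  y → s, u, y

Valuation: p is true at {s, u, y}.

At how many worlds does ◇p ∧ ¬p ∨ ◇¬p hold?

4

s: ◇p ∧ ¬p is F, ◇¬p is T. ✓
u: ◇p ∧ ¬p is F, ◇¬p is T. ✓
w: ◇p ∧ ¬p is T, ◇¬p is T. ✓
x: ◇p ∧ ¬p is T, ◇¬p is T. ✓
y: ◇p ∧ ¬p is F, ◇¬p is F. ✗
Satisfying worlds: {s, u, w, x}.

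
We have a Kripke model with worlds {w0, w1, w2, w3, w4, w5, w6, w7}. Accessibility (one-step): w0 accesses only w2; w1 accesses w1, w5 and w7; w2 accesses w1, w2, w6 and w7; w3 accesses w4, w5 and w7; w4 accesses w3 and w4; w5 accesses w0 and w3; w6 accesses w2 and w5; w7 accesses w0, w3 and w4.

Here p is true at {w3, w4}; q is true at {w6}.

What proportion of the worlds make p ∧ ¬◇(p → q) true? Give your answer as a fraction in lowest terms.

1/8

w0: p is F, ¬◇(p → q) is F. ✗
w1: p is F, ¬◇(p → q) is F. ✗
w2: p is F, ¬◇(p → q) is F. ✗
w3: p is T, ¬◇(p → q) is F. ✗
w4: p is T, ¬◇(p → q) is T. ✓
w5: p is F, ¬◇(p → q) is F. ✗
w6: p is F, ¬◇(p → q) is F. ✗
w7: p is F, ¬◇(p → q) is F. ✗
That's 1 of 8 worlds, so 1/8.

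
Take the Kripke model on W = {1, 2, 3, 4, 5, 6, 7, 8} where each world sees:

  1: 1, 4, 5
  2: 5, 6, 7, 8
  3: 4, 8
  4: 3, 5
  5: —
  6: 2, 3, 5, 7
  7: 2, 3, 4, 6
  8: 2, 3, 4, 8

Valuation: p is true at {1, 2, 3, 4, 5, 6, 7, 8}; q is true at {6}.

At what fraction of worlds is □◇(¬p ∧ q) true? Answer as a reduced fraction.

1/8

1: successors {1, 4, 5}; ◇(¬p ∧ q) there: 1:F, 4:F, 5:F. ✗
2: successors {5, 6, 7, 8}; ◇(¬p ∧ q) there: 5:F, 6:F, 7:F, 8:F. ✗
3: successors {4, 8}; ◇(¬p ∧ q) there: 4:F, 8:F. ✗
4: successors {3, 5}; ◇(¬p ∧ q) there: 3:F, 5:F. ✗
5: no successors, so □◇(¬p ∧ q) holds vacuously. ✓
6: successors {2, 3, 5, 7}; ◇(¬p ∧ q) there: 2:F, 3:F, 5:F, 7:F. ✗
7: successors {2, 3, 4, 6}; ◇(¬p ∧ q) there: 2:F, 3:F, 4:F, 6:F. ✗
8: successors {2, 3, 4, 8}; ◇(¬p ∧ q) there: 2:F, 3:F, 4:F, 8:F. ✗
That's 1 of 8 worlds, so 1/8.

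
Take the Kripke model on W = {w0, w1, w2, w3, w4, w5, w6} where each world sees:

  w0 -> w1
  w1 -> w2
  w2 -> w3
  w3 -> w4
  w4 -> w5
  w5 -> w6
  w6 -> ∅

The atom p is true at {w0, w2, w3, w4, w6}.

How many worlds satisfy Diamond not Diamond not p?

5

w0: successors {w1}; not Diamond not p there: w1:T. ✓
w1: successors {w2}; not Diamond not p there: w2:T. ✓
w2: successors {w3}; not Diamond not p there: w3:T. ✓
w3: successors {w4}; not Diamond not p there: w4:F. ✗
w4: successors {w5}; not Diamond not p there: w5:T. ✓
w5: successors {w6}; not Diamond not p there: w6:T. ✓
w6: no successors, so Diamond not Diamond not p fails. ✗
Satisfying worlds: {w0, w1, w2, w4, w5}.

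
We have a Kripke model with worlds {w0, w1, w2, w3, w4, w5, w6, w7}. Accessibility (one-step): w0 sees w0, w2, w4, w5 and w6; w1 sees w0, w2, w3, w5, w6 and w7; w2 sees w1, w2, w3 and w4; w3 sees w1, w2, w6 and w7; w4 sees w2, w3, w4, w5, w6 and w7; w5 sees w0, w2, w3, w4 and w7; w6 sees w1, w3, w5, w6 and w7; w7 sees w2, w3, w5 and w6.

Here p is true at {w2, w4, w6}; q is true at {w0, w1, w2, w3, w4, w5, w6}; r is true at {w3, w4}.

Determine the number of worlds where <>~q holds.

5

w0: successors {w0, w2, w4, w5, w6}; ~q there: w0:F, w2:F, w4:F, w5:F, w6:F. ✗
w1: successors {w0, w2, w3, w5, w6, w7}; ~q there: w0:F, w2:F, w3:F, w5:F, w6:F, w7:T. ✓
w2: successors {w1, w2, w3, w4}; ~q there: w1:F, w2:F, w3:F, w4:F. ✗
w3: successors {w1, w2, w6, w7}; ~q there: w1:F, w2:F, w6:F, w7:T. ✓
w4: successors {w2, w3, w4, w5, w6, w7}; ~q there: w2:F, w3:F, w4:F, w5:F, w6:F, w7:T. ✓
w5: successors {w0, w2, w3, w4, w7}; ~q there: w0:F, w2:F, w3:F, w4:F, w7:T. ✓
w6: successors {w1, w3, w5, w6, w7}; ~q there: w1:F, w3:F, w5:F, w6:F, w7:T. ✓
w7: successors {w2, w3, w5, w6}; ~q there: w2:F, w3:F, w5:F, w6:F. ✗
Satisfying worlds: {w1, w3, w4, w5, w6}.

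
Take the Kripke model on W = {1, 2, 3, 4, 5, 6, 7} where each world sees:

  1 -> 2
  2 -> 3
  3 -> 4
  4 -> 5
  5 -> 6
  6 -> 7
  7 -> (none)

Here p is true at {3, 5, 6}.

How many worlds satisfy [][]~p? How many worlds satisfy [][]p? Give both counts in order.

4 and 5

For [][]~p:
1: successors {2}; []~p there: 2:F. ✗
2: successors {3}; []~p there: 3:T. ✓
3: successors {4}; []~p there: 4:F. ✗
4: successors {5}; []~p there: 5:F. ✗
5: successors {6}; []~p there: 6:T. ✓
6: successors {7}; []~p there: 7:T. ✓
7: no successors, so [][]~p holds vacuously. ✓
— 4 worlds.
For [][]p:
1: successors {2}; []p there: 2:T. ✓
2: successors {3}; []p there: 3:F. ✗
3: successors {4}; []p there: 4:T. ✓
4: successors {5}; []p there: 5:T. ✓
5: successors {6}; []p there: 6:F. ✗
6: successors {7}; []p there: 7:T. ✓
7: no successors, so [][]p holds vacuously. ✓
— 5 worlds.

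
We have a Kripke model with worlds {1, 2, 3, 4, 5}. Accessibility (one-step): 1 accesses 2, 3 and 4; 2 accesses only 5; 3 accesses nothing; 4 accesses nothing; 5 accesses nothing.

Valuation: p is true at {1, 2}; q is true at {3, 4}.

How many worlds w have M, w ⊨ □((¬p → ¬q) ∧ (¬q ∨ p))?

4

1: successors {2, 3, 4}; (¬p → ¬q) ∧ (¬q ∨ p) there: 2:T, 3:F, 4:F. ✗
2: successors {5}; (¬p → ¬q) ∧ (¬q ∨ p) there: 5:T. ✓
3: no successors, so □((¬p → ¬q) ∧ (¬q ∨ p)) holds vacuously. ✓
4: no successors, so □((¬p → ¬q) ∧ (¬q ∨ p)) holds vacuously. ✓
5: no successors, so □((¬p → ¬q) ∧ (¬q ∨ p)) holds vacuously. ✓
Satisfying worlds: {2, 3, 4, 5}.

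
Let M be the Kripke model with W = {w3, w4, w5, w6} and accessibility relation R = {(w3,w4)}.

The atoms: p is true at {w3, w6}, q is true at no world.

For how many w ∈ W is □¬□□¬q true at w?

3

w3: successors {w4}; ¬□□¬q there: w4:F. ✗
w4: no successors, so □¬□□¬q holds vacuously. ✓
w5: no successors, so □¬□□¬q holds vacuously. ✓
w6: no successors, so □¬□□¬q holds vacuously. ✓
Satisfying worlds: {w4, w5, w6}.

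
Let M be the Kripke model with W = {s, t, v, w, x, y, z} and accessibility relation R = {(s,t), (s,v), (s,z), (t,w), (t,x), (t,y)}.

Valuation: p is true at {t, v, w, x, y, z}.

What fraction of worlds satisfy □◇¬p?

s: successors {t, v, z}; ◇¬p there: t:F, v:F, z:F. ✗
t: successors {w, x, y}; ◇¬p there: w:F, x:F, y:F. ✗
v: no successors, so □◇¬p holds vacuously. ✓
w: no successors, so □◇¬p holds vacuously. ✓
x: no successors, so □◇¬p holds vacuously. ✓
y: no successors, so □◇¬p holds vacuously. ✓
z: no successors, so □◇¬p holds vacuously. ✓
That's 5 of 7 worlds, so 5/7.

5/7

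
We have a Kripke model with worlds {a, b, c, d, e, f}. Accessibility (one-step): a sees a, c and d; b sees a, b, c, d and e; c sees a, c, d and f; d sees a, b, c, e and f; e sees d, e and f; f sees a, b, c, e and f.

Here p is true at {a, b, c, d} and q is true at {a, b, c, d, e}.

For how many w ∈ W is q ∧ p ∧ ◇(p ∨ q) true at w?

4

a: q ∧ p is T, ◇(p ∨ q) is T. ✓
b: q ∧ p is T, ◇(p ∨ q) is T. ✓
c: q ∧ p is T, ◇(p ∨ q) is T. ✓
d: q ∧ p is T, ◇(p ∨ q) is T. ✓
e: q ∧ p is F, ◇(p ∨ q) is T. ✗
f: q ∧ p is F, ◇(p ∨ q) is T. ✗
Satisfying worlds: {a, b, c, d}.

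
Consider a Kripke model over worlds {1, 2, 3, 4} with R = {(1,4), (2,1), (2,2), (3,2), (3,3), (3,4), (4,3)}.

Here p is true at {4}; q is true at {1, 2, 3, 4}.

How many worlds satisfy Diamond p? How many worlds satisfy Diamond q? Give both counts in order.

2 and 4

For Diamond p:
1: successors {4}; p there: 4:T. ✓
2: successors {1, 2}; p there: 1:F, 2:F. ✗
3: successors {2, 3, 4}; p there: 2:F, 3:F, 4:T. ✓
4: successors {3}; p there: 3:F. ✗
— 2 worlds.
For Diamond q:
1: successors {4}; q there: 4:T. ✓
2: successors {1, 2}; q there: 1:T, 2:T. ✓
3: successors {2, 3, 4}; q there: 2:T, 3:T, 4:T. ✓
4: successors {3}; q there: 3:T. ✓
— 4 worlds.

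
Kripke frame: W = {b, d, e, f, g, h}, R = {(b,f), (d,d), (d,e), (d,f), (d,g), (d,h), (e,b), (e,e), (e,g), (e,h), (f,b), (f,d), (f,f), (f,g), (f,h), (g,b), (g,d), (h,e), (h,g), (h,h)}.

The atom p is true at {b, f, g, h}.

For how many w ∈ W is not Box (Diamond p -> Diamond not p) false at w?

b: Box (Diamond p -> Diamond not p) is T. ✗
d: Box (Diamond p -> Diamond not p) is T. ✗
e: Box (Diamond p -> Diamond not p) is F. ✓
f: Box (Diamond p -> Diamond not p) is F. ✓
g: Box (Diamond p -> Diamond not p) is F. ✓
h: Box (Diamond p -> Diamond not p) is T. ✗
Satisfying worlds: {e, f, g}.
So not Box (Diamond p -> Diamond not p) fails at the other 3 worlds.

3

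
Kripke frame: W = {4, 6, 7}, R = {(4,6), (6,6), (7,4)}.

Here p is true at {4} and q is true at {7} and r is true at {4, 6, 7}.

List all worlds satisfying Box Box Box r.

4: successors {6}; Box Box r there: 6:T. ✓
6: successors {6}; Box Box r there: 6:T. ✓
7: successors {4}; Box Box r there: 4:T. ✓

{4, 6, 7}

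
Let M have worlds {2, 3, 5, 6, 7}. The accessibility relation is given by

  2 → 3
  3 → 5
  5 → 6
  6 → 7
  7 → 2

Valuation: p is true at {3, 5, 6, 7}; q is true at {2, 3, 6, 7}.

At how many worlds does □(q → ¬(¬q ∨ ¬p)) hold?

2: successors {3}; q → ¬(¬q ∨ ¬p) there: 3:T. ✓
3: successors {5}; q → ¬(¬q ∨ ¬p) there: 5:T. ✓
5: successors {6}; q → ¬(¬q ∨ ¬p) there: 6:T. ✓
6: successors {7}; q → ¬(¬q ∨ ¬p) there: 7:T. ✓
7: successors {2}; q → ¬(¬q ∨ ¬p) there: 2:F. ✗
Satisfying worlds: {2, 3, 5, 6}.

4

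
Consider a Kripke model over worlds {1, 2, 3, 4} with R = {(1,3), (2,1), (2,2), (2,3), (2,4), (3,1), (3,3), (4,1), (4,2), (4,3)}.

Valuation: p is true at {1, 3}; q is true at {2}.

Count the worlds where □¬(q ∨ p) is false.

1: successors {3}; ¬(q ∨ p) there: 3:F. ✗
2: successors {1, 2, 3, 4}; ¬(q ∨ p) there: 1:F, 2:F, 3:F, 4:T. ✗
3: successors {1, 3}; ¬(q ∨ p) there: 1:F, 3:F. ✗
4: successors {1, 2, 3}; ¬(q ∨ p) there: 1:F, 2:F, 3:F. ✗
Satisfying worlds: ∅.
So □¬(q ∨ p) fails at the other 4 worlds.

4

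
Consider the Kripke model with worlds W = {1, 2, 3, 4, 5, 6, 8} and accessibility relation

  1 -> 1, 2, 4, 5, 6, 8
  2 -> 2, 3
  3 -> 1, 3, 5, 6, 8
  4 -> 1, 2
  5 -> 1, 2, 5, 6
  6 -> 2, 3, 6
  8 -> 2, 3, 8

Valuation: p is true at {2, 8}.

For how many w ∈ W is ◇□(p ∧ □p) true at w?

0

1: successors {1, 2, 4, 5, 6, 8}; □(p ∧ □p) there: 1:F, 2:F, 4:F, 5:F, 6:F, 8:F. ✗
2: successors {2, 3}; □(p ∧ □p) there: 2:F, 3:F. ✗
3: successors {1, 3, 5, 6, 8}; □(p ∧ □p) there: 1:F, 3:F, 5:F, 6:F, 8:F. ✗
4: successors {1, 2}; □(p ∧ □p) there: 1:F, 2:F. ✗
5: successors {1, 2, 5, 6}; □(p ∧ □p) there: 1:F, 2:F, 5:F, 6:F. ✗
6: successors {2, 3, 6}; □(p ∧ □p) there: 2:F, 3:F, 6:F. ✗
8: successors {2, 3, 8}; □(p ∧ □p) there: 2:F, 3:F, 8:F. ✗
Satisfying worlds: ∅.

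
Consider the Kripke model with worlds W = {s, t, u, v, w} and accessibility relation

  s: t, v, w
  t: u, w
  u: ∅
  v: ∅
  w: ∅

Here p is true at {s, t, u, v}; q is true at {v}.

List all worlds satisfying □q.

s: successors {t, v, w}; q there: t:F, v:T, w:F. ✗
t: successors {u, w}; q there: u:F, w:F. ✗
u: no successors, so □q holds vacuously. ✓
v: no successors, so □q holds vacuously. ✓
w: no successors, so □q holds vacuously. ✓

{u, v, w}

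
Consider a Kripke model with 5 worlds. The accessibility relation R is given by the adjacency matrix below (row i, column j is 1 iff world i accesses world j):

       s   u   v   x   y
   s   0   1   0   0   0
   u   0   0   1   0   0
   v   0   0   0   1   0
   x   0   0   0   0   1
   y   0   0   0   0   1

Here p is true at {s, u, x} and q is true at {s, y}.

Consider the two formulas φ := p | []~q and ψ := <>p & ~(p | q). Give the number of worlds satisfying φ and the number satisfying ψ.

4 and 1

For p | []~q:
s: p is T, []~q is T. ✓
u: p is T, []~q is T. ✓
v: p is F, []~q is T. ✓
x: p is T, []~q is F. ✓
y: p is F, []~q is F. ✗
— 4 worlds.
For <>p & ~(p | q):
s: <>p is T, ~(p | q) is F. ✗
u: <>p is F, ~(p | q) is F. ✗
v: <>p is T, ~(p | q) is T. ✓
x: <>p is F, ~(p | q) is F. ✗
y: <>p is F, ~(p | q) is F. ✗
— 1 world.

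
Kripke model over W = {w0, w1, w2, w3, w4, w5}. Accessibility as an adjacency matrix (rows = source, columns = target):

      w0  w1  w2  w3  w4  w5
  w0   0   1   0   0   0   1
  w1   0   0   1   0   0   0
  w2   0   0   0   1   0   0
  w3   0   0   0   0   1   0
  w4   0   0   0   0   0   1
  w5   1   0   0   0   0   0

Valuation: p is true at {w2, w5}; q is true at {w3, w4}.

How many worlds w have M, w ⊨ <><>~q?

w0: successors {w1, w5}; <>~q there: w1:T, w5:T. ✓
w1: successors {w2}; <>~q there: w2:F. ✗
w2: successors {w3}; <>~q there: w3:F. ✗
w3: successors {w4}; <>~q there: w4:T. ✓
w4: successors {w5}; <>~q there: w5:T. ✓
w5: successors {w0}; <>~q there: w0:T. ✓
Satisfying worlds: {w0, w3, w4, w5}.

4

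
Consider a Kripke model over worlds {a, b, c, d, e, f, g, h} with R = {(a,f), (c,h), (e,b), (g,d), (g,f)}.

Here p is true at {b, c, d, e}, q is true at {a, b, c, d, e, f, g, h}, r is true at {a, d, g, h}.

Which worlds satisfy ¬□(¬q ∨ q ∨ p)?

∅

a: □(¬q ∨ q ∨ p) is T. ✗
b: □(¬q ∨ q ∨ p) is T. ✗
c: □(¬q ∨ q ∨ p) is T. ✗
d: □(¬q ∨ q ∨ p) is T. ✗
e: □(¬q ∨ q ∨ p) is T. ✗
f: □(¬q ∨ q ∨ p) is T. ✗
g: □(¬q ∨ q ∨ p) is T. ✗
h: □(¬q ∨ q ∨ p) is T. ✗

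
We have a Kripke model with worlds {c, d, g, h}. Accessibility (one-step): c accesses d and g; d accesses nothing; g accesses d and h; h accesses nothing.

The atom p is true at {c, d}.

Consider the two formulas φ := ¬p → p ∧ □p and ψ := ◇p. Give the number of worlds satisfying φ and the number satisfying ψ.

2 and 2

For ¬p → p ∧ □p:
c: ¬p is F, p ∧ □p is F. ✓
d: ¬p is F, p ∧ □p is T. ✓
g: ¬p is T, p ∧ □p is F. ✗
h: ¬p is T, p ∧ □p is F. ✗
— 2 worlds.
For ◇p:
c: successors {d, g}; p there: d:T, g:F. ✓
d: no successors, so ◇p fails. ✗
g: successors {d, h}; p there: d:T, h:F. ✓
h: no successors, so ◇p fails. ✗
— 2 worlds.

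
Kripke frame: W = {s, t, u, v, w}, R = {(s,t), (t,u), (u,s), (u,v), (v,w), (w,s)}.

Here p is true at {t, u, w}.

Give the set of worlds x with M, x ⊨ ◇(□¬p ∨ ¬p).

{t, u, v, w}

s: successors {t}; □¬p ∨ ¬p there: t:F. ✗
t: successors {u}; □¬p ∨ ¬p there: u:T. ✓
u: successors {s, v}; □¬p ∨ ¬p there: s:T, v:T. ✓
v: successors {w}; □¬p ∨ ¬p there: w:T. ✓
w: successors {s}; □¬p ∨ ¬p there: s:T. ✓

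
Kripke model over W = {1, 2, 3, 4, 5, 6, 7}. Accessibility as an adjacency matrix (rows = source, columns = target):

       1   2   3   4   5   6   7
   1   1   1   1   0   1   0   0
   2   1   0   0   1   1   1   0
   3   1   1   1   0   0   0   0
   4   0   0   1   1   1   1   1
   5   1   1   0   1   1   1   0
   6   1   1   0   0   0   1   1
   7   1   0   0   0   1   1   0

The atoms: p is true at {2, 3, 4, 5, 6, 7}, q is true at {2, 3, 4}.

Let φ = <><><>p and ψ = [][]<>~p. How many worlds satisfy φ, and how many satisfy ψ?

For <><><>p:
1: successors {1, 2, 3, 5}; <><>p there: 1:T, 2:T, 3:T, 5:T. ✓
2: successors {1, 4, 5, 6}; <><>p there: 1:T, 4:T, 5:T, 6:T. ✓
3: successors {1, 2, 3}; <><>p there: 1:T, 2:T, 3:T. ✓
4: successors {3, 4, 5, 6, 7}; <><>p there: 3:T, 4:T, 5:T, 6:T, 7:T. ✓
5: successors {1, 2, 4, 5, 6}; <><>p there: 1:T, 2:T, 4:T, 5:T, 6:T. ✓
6: successors {1, 2, 6, 7}; <><>p there: 1:T, 2:T, 6:T, 7:T. ✓
7: successors {1, 5, 6}; <><>p there: 1:T, 5:T, 6:T. ✓
— 7 worlds.
For [][]<>~p:
1: successors {1, 2, 3, 5}; []<>~p there: 1:T, 2:F, 3:T, 5:F. ✗
2: successors {1, 4, 5, 6}; []<>~p there: 1:T, 4:F, 5:F, 6:T. ✗
3: successors {1, 2, 3}; []<>~p there: 1:T, 2:F, 3:T. ✗
4: successors {3, 4, 5, 6, 7}; []<>~p there: 3:T, 4:F, 5:F, 6:T, 7:T. ✗
5: successors {1, 2, 4, 5, 6}; []<>~p there: 1:T, 2:F, 4:F, 5:F, 6:T. ✗
6: successors {1, 2, 6, 7}; []<>~p there: 1:T, 2:F, 6:T, 7:T. ✗
7: successors {1, 5, 6}; []<>~p there: 1:T, 5:F, 6:T. ✗
— 0 worlds.

7 and 0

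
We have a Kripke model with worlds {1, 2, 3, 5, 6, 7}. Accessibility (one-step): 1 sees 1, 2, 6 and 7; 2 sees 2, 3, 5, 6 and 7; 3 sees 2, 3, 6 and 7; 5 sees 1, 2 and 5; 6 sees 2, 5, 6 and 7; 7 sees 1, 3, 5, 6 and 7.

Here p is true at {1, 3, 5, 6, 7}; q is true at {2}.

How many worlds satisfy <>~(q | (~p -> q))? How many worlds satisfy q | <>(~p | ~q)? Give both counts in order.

0 and 6

For <>~(q | (~p -> q)):
1: successors {1, 2, 6, 7}; ~(q | (~p -> q)) there: 1:F, 2:F, 6:F, 7:F. ✗
2: successors {2, 3, 5, 6, 7}; ~(q | (~p -> q)) there: 2:F, 3:F, 5:F, 6:F, 7:F. ✗
3: successors {2, 3, 6, 7}; ~(q | (~p -> q)) there: 2:F, 3:F, 6:F, 7:F. ✗
5: successors {1, 2, 5}; ~(q | (~p -> q)) there: 1:F, 2:F, 5:F. ✗
6: successors {2, 5, 6, 7}; ~(q | (~p -> q)) there: 2:F, 5:F, 6:F, 7:F. ✗
7: successors {1, 3, 5, 6, 7}; ~(q | (~p -> q)) there: 1:F, 3:F, 5:F, 6:F, 7:F. ✗
— 0 worlds.
For q | <>(~p | ~q):
1: q is F, <>(~p | ~q) is T. ✓
2: q is T, <>(~p | ~q) is T. ✓
3: q is F, <>(~p | ~q) is T. ✓
5: q is F, <>(~p | ~q) is T. ✓
6: q is F, <>(~p | ~q) is T. ✓
7: q is F, <>(~p | ~q) is T. ✓
— 6 worlds.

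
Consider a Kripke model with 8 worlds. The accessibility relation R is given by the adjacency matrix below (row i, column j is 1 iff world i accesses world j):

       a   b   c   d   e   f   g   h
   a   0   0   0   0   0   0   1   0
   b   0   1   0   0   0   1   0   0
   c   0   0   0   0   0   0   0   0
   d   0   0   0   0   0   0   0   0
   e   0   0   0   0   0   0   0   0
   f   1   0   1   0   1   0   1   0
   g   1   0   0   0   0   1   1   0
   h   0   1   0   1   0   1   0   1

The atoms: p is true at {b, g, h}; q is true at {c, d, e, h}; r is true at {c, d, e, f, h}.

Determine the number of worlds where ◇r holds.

4

a: successors {g}; r there: g:F. ✗
b: successors {b, f}; r there: b:F, f:T. ✓
c: no successors, so ◇r fails. ✗
d: no successors, so ◇r fails. ✗
e: no successors, so ◇r fails. ✗
f: successors {a, c, e, g}; r there: a:F, c:T, e:T, g:F. ✓
g: successors {a, f, g}; r there: a:F, f:T, g:F. ✓
h: successors {b, d, f, h}; r there: b:F, d:T, f:T, h:T. ✓
Satisfying worlds: {b, f, g, h}.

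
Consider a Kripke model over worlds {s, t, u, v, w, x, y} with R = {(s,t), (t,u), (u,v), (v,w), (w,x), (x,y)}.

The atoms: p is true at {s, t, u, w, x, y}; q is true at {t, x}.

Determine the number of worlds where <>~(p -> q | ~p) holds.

s: successors {t}; ~(p -> q | ~p) there: t:F. ✗
t: successors {u}; ~(p -> q | ~p) there: u:T. ✓
u: successors {v}; ~(p -> q | ~p) there: v:F. ✗
v: successors {w}; ~(p -> q | ~p) there: w:T. ✓
w: successors {x}; ~(p -> q | ~p) there: x:F. ✗
x: successors {y}; ~(p -> q | ~p) there: y:T. ✓
y: no successors, so <>~(p -> q | ~p) fails. ✗
Satisfying worlds: {t, v, x}.

3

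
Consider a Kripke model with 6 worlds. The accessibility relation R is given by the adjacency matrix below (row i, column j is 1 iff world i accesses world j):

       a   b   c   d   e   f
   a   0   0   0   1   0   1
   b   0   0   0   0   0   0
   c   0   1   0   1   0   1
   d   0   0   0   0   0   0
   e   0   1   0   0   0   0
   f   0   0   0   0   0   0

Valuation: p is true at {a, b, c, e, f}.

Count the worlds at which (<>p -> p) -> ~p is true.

a: <>p -> p is T, ~p is F. ✗
b: <>p -> p is T, ~p is F. ✗
c: <>p -> p is T, ~p is F. ✗
d: <>p -> p is T, ~p is T. ✓
e: <>p -> p is T, ~p is F. ✗
f: <>p -> p is T, ~p is F. ✗
Satisfying worlds: {d}.

1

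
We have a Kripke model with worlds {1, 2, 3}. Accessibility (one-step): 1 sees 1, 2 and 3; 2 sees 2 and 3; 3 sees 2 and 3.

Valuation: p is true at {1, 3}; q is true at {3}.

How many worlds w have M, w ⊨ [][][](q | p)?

0

1: successors {1, 2, 3}; [][](q | p) there: 1:F, 2:F, 3:F. ✗
2: successors {2, 3}; [][](q | p) there: 2:F, 3:F. ✗
3: successors {2, 3}; [][](q | p) there: 2:F, 3:F. ✗
Satisfying worlds: ∅.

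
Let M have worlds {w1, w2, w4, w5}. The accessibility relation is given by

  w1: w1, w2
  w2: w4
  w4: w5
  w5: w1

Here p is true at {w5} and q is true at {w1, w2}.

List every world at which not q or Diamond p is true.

{w4, w5}

w1: not q is F, Diamond p is F. ✗
w2: not q is F, Diamond p is F. ✗
w4: not q is T, Diamond p is T. ✓
w5: not q is T, Diamond p is F. ✓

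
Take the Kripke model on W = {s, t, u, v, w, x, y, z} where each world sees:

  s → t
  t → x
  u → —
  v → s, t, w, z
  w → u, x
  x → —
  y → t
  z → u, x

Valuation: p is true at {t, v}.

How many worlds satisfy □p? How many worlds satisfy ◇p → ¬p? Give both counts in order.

For □p:
s: successors {t}; p there: t:T. ✓
t: successors {x}; p there: x:F. ✗
u: no successors, so □p holds vacuously. ✓
v: successors {s, t, w, z}; p there: s:F, t:T, w:F, z:F. ✗
w: successors {u, x}; p there: u:F, x:F. ✗
x: no successors, so □p holds vacuously. ✓
y: successors {t}; p there: t:T. ✓
z: successors {u, x}; p there: u:F, x:F. ✗
— 4 worlds.
For ◇p → ¬p:
s: ◇p is T, ¬p is T. ✓
t: ◇p is F, ¬p is F. ✓
u: ◇p is F, ¬p is T. ✓
v: ◇p is T, ¬p is F. ✗
w: ◇p is F, ¬p is T. ✓
x: ◇p is F, ¬p is T. ✓
y: ◇p is T, ¬p is T. ✓
z: ◇p is F, ¬p is T. ✓
— 7 worlds.

4 and 7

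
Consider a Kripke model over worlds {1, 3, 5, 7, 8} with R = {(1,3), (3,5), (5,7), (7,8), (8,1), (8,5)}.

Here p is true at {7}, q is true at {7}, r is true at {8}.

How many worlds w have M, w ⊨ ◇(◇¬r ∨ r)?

1: successors {3}; ◇¬r ∨ r there: 3:T. ✓
3: successors {5}; ◇¬r ∨ r there: 5:T. ✓
5: successors {7}; ◇¬r ∨ r there: 7:F. ✗
7: successors {8}; ◇¬r ∨ r there: 8:T. ✓
8: successors {1, 5}; ◇¬r ∨ r there: 1:T, 5:T. ✓
Satisfying worlds: {1, 3, 7, 8}.

4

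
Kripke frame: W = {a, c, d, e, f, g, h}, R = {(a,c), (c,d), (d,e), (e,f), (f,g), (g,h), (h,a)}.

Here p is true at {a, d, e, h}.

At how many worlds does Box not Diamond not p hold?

a: successors {c}; not Diamond not p there: c:T. ✓
c: successors {d}; not Diamond not p there: d:T. ✓
d: successors {e}; not Diamond not p there: e:F. ✗
e: successors {f}; not Diamond not p there: f:F. ✗
f: successors {g}; not Diamond not p there: g:T. ✓
g: successors {h}; not Diamond not p there: h:T. ✓
h: successors {a}; not Diamond not p there: a:F. ✗
Satisfying worlds: {a, c, f, g}.

4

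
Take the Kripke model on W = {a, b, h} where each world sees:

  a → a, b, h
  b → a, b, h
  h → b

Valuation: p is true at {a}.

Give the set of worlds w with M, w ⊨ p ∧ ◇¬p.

{a}

a: p is T, ◇¬p is T. ✓
b: p is F, ◇¬p is T. ✗
h: p is F, ◇¬p is T. ✗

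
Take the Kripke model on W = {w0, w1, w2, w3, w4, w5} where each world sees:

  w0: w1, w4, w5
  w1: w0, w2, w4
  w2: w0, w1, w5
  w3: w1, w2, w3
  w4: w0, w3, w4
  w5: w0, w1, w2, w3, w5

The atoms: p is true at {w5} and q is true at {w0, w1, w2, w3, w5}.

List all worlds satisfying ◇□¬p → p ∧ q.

w0: ◇□¬p is T, p ∧ q is F. ✗
w1: ◇□¬p is T, p ∧ q is F. ✗
w2: ◇□¬p is T, p ∧ q is F. ✗
w3: ◇□¬p is T, p ∧ q is F. ✗
w4: ◇□¬p is T, p ∧ q is F. ✗
w5: ◇□¬p is T, p ∧ q is T. ✓

{w5}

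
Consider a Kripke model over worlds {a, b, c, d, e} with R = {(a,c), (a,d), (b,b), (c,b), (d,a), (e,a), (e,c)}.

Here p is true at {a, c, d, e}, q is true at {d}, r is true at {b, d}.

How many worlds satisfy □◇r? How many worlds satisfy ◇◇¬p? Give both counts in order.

4 and 4

For □◇r:
a: successors {c, d}; ◇r there: c:T, d:F. ✗
b: successors {b}; ◇r there: b:T. ✓
c: successors {b}; ◇r there: b:T. ✓
d: successors {a}; ◇r there: a:T. ✓
e: successors {a, c}; ◇r there: a:T, c:T. ✓
— 4 worlds.
For ◇◇¬p:
a: successors {c, d}; ◇¬p there: c:T, d:F. ✓
b: successors {b}; ◇¬p there: b:T. ✓
c: successors {b}; ◇¬p there: b:T. ✓
d: successors {a}; ◇¬p there: a:F. ✗
e: successors {a, c}; ◇¬p there: a:F, c:T. ✓
— 4 worlds.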